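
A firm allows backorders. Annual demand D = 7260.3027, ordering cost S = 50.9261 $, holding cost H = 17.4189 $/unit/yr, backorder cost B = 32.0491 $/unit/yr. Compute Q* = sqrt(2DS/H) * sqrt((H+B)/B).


sqrt(2DS/H) = 206.0403
sqrt((H+B)/B) = 1.2424
Q* = 206.0403 * 1.2424 = 255.9803

255.9803 units


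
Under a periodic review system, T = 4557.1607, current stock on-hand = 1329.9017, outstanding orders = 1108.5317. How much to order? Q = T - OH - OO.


Inventory position = OH + OO = 1329.9017 + 1108.5317 = 2438.4334
Q = 4557.1607 - 2438.4334 = 2118.7273

2118.7273 units


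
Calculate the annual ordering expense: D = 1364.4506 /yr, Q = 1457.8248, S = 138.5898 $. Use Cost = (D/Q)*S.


Number of orders = D/Q = 0.9359
Cost = 0.9359 * 138.5898 = 129.7131

129.7131 $/yr


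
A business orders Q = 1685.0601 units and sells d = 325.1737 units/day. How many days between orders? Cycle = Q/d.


Cycle = 1685.0601 / 325.1737 = 5.1820

5.1820 days


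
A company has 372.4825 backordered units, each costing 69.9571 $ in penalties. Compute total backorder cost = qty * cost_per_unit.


Total = 372.4825 * 69.9571 = 26057.7955

26057.7955 $


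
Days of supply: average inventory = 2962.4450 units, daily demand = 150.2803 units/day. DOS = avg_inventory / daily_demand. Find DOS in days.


DOS = 2962.4450 / 150.2803 = 19.7128

19.7128 days


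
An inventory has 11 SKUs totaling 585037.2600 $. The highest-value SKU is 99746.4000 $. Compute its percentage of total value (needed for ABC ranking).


Top item = 99746.4000
Total = 585037.2600
Percentage = 99746.4000 / 585037.2600 * 100 = 17.0496

17.0496%


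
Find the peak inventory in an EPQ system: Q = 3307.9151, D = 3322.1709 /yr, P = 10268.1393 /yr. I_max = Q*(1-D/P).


D/P = 0.3235
1 - D/P = 0.6765
I_max = 3307.9151 * 0.6765 = 2237.6667

2237.6667 units


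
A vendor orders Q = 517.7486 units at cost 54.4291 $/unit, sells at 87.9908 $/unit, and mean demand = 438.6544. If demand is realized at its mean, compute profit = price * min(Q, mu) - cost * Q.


Sales at mu = min(517.7486, 438.6544) = 438.6544
Revenue = 87.9908 * 438.6544 = 38597.5516
Total cost = 54.4291 * 517.7486 = 28180.5903
Profit = 38597.5516 - 28180.5903 = 10416.9613

10416.9613 $


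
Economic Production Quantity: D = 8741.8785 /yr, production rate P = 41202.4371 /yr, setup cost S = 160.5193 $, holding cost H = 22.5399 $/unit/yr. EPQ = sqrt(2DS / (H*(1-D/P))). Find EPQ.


1 - D/P = 1 - 0.2122 = 0.7878
H*(1-D/P) = 17.7576
2DS = 2806480.4350
EPQ = sqrt(158043.6132) = 397.5470

397.5470 units


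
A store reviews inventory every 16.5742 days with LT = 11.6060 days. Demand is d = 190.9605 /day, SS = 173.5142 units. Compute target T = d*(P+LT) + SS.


P + LT = 28.1802
d*(P+LT) = 190.9605 * 28.1802 = 5381.3051
T = 5381.3051 + 173.5142 = 5554.8193

5554.8193 units


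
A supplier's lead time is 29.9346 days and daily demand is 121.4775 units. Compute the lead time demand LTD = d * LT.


LTD = 121.4775 * 29.9346 = 3636.3804

3636.3804 units


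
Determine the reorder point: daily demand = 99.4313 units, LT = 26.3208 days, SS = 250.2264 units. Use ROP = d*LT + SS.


d*LT = 99.4313 * 26.3208 = 2617.1114
ROP = 2617.1114 + 250.2264 = 2867.3378

2867.3378 units


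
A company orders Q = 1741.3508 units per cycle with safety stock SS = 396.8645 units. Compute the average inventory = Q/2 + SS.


Q/2 = 870.6754
Avg = 870.6754 + 396.8645 = 1267.5399

1267.5399 units


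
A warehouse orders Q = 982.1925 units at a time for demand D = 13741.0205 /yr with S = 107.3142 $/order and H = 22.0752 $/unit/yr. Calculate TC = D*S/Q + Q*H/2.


Ordering cost = D*S/Q = 1501.3418
Holding cost = Q*H/2 = 10841.0479
TC = 1501.3418 + 10841.0479 = 12342.3897

12342.3897 $/yr


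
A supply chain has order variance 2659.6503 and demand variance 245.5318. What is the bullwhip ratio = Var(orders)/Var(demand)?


BW = 2659.6503 / 245.5318 = 10.8322

10.8322


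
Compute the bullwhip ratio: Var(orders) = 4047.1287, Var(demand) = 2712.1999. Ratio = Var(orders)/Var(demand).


BW = 4047.1287 / 2712.1999 = 1.4922

1.4922


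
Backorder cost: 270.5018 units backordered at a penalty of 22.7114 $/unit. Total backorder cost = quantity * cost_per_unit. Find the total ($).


Total = 270.5018 * 22.7114 = 6143.4746

6143.4746 $


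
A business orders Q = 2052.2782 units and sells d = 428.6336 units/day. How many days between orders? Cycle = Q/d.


Cycle = 2052.2782 / 428.6336 = 4.7880

4.7880 days


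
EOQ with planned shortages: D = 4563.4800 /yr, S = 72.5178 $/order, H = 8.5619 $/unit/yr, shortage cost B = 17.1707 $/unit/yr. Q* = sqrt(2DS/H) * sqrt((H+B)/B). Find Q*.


sqrt(2DS/H) = 278.0355
sqrt((H+B)/B) = 1.2242
Q* = 278.0355 * 1.2242 = 340.3675

340.3675 units


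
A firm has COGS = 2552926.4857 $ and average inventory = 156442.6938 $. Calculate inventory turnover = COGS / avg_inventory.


Turnover = 2552926.4857 / 156442.6938 = 16.3186

16.3186


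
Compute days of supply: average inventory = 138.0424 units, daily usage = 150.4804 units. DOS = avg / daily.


DOS = 138.0424 / 150.4804 = 0.9173

0.9173 days


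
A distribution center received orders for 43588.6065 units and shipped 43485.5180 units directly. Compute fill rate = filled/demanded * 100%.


FR = 43485.5180 / 43588.6065 * 100 = 99.7635

99.7635%


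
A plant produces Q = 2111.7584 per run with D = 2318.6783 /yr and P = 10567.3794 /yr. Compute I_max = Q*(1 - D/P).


D/P = 0.2194
1 - D/P = 0.7806
I_max = 2111.7584 * 0.7806 = 1648.3996

1648.3996 units


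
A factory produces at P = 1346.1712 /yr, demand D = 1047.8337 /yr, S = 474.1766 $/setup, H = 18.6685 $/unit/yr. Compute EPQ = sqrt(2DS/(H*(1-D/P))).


1 - D/P = 1 - 0.7784 = 0.2216
H*(1-D/P) = 4.1373
2DS = 993716.4425
EPQ = sqrt(240184.7894) = 490.0865

490.0865 units


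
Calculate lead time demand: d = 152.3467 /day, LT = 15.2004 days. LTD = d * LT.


LTD = 152.3467 * 15.2004 = 2315.7308

2315.7308 units


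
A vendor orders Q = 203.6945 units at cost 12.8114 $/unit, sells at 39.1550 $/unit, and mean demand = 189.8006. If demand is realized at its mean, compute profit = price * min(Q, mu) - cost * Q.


Sales at mu = min(203.6945, 189.8006) = 189.8006
Revenue = 39.1550 * 189.8006 = 7431.6425
Total cost = 12.8114 * 203.6945 = 2609.6117
Profit = 7431.6425 - 2609.6117 = 4822.0308

4822.0308 $


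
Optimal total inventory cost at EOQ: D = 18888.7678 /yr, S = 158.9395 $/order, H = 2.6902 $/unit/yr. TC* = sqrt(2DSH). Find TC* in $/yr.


2*D*S*H = 16152882.5150
TC* = sqrt(16152882.5150) = 4019.0649

4019.0649 $/yr


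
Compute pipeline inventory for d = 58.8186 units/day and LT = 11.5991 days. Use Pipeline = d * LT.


Pipeline = 58.8186 * 11.5991 = 682.2428

682.2428 units


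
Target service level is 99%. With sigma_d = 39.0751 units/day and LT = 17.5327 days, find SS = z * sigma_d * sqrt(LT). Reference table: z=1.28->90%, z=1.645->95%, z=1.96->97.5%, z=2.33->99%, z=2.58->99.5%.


From the table, SL = 99% corresponds to z = 2.33
sqrt(LT) = sqrt(17.5327) = 4.1872
SS = 2.33 * 39.0751 * 4.1872 = 381.2242

381.2242 units


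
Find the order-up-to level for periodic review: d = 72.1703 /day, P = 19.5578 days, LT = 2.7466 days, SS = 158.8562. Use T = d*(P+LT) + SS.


P + LT = 22.3044
d*(P+LT) = 72.1703 * 22.3044 = 1609.7152
T = 1609.7152 + 158.8562 = 1768.5714

1768.5714 units


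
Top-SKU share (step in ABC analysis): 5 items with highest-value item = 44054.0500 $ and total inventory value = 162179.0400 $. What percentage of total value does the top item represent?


Top item = 44054.0500
Total = 162179.0400
Percentage = 44054.0500 / 162179.0400 * 100 = 27.1638

27.1638%


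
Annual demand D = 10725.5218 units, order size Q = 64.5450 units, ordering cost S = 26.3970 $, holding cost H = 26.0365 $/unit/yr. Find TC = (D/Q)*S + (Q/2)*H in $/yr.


Ordering cost = D*S/Q = 4386.4219
Holding cost = Q*H/2 = 840.2629
TC = 4386.4219 + 840.2629 = 5226.6848

5226.6848 $/yr


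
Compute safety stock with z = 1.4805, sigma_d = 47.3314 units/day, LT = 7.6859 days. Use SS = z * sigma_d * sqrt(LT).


sqrt(LT) = sqrt(7.6859) = 2.7723
SS = 1.4805 * 47.3314 * 2.7723 = 194.2697

194.2697 units


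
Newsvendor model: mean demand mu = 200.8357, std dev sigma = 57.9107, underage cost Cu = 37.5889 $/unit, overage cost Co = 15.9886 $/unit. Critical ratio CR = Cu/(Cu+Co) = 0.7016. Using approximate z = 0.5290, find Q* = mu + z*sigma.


CR = Cu/(Cu+Co) = 37.5889/(37.5889+15.9886) = 0.7016
z = 0.5290
Q* = 200.8357 + 0.5290 * 57.9107 = 231.4705

231.4705 units


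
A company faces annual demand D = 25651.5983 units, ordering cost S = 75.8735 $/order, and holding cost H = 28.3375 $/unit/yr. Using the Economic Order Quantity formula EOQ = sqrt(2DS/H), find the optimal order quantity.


2*D*S = 2 * 25651.5983 * 75.8735 = 3892553.0872
2*D*S/H = 137364.0260
EOQ = sqrt(137364.0260) = 370.6265

370.6265 units


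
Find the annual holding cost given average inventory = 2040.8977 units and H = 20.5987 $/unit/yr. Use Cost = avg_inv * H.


Cost = 2040.8977 * 20.5987 = 42039.8395

42039.8395 $/yr


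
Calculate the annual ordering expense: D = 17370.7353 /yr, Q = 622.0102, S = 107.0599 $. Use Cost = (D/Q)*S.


Number of orders = D/Q = 27.9268
Cost = 27.9268 * 107.0599 = 2989.8371

2989.8371 $/yr


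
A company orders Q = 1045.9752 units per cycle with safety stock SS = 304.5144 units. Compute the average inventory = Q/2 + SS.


Q/2 = 522.9876
Avg = 522.9876 + 304.5144 = 827.5020

827.5020 units


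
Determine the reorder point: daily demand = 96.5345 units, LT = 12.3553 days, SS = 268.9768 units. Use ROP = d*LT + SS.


d*LT = 96.5345 * 12.3553 = 1192.7127
ROP = 1192.7127 + 268.9768 = 1461.6895

1461.6895 units


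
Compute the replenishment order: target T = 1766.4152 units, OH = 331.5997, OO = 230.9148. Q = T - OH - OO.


Inventory position = OH + OO = 331.5997 + 230.9148 = 562.5145
Q = 1766.4152 - 562.5145 = 1203.9007

1203.9007 units


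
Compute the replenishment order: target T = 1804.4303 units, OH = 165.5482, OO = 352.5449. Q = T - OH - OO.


Inventory position = OH + OO = 165.5482 + 352.5449 = 518.0931
Q = 1804.4303 - 518.0931 = 1286.3372

1286.3372 units


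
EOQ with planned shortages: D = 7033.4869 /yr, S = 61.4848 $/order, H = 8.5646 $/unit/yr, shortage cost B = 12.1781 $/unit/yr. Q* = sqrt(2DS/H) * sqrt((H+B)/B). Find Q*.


sqrt(2DS/H) = 317.7830
sqrt((H+B)/B) = 1.3051
Q* = 317.7830 * 1.3051 = 414.7377

414.7377 units


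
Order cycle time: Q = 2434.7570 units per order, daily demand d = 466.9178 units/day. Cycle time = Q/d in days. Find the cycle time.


Cycle = 2434.7570 / 466.9178 = 5.2145

5.2145 days


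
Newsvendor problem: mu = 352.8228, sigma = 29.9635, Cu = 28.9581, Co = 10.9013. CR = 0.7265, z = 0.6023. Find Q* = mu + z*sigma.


CR = Cu/(Cu+Co) = 28.9581/(28.9581+10.9013) = 0.7265
z = 0.6023
Q* = 352.8228 + 0.6023 * 29.9635 = 370.8698

370.8698 units


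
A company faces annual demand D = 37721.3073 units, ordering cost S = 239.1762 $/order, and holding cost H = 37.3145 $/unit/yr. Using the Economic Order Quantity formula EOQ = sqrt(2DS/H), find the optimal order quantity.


2*D*S = 2 * 37721.3073 * 239.1762 = 18044077.8781
2*D*S/H = 483567.4571
EOQ = sqrt(483567.4571) = 695.3901

695.3901 units


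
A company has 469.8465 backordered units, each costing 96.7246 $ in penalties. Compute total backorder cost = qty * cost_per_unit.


Total = 469.8465 * 96.7246 = 45445.7148

45445.7148 $


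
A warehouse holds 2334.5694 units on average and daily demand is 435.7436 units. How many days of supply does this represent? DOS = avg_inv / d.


DOS = 2334.5694 / 435.7436 = 5.3577

5.3577 days


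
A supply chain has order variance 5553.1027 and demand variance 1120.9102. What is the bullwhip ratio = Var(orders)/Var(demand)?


BW = 5553.1027 / 1120.9102 = 4.9541

4.9541


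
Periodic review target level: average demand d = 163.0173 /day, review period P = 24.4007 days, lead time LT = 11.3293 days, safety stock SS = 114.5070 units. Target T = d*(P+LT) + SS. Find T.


P + LT = 35.7300
d*(P+LT) = 163.0173 * 35.7300 = 5824.6081
T = 5824.6081 + 114.5070 = 5939.1151

5939.1151 units


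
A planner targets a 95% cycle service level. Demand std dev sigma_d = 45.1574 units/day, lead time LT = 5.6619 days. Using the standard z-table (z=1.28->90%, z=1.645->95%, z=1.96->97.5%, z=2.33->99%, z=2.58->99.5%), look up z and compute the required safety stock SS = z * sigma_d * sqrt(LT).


From the table, SL = 95% corresponds to z = 1.645
sqrt(LT) = sqrt(5.6619) = 2.3795
SS = 1.645 * 45.1574 * 2.3795 = 176.7567

176.7567 units


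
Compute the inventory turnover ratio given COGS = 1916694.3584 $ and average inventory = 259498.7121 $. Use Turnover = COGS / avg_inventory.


Turnover = 1916694.3584 / 259498.7121 = 7.3861

7.3861


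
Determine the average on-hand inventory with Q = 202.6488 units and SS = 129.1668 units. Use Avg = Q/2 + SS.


Q/2 = 101.3244
Avg = 101.3244 + 129.1668 = 230.4912

230.4912 units


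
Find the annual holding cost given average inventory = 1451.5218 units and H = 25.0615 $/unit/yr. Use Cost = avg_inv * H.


Cost = 1451.5218 * 25.0615 = 36377.3136

36377.3136 $/yr


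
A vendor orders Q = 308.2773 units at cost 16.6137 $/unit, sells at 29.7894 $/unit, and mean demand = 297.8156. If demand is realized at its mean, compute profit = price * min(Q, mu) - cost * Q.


Sales at mu = min(308.2773, 297.8156) = 297.8156
Revenue = 29.7894 * 297.8156 = 8871.7480
Total cost = 16.6137 * 308.2773 = 5121.6266
Profit = 8871.7480 - 5121.6266 = 3750.1215

3750.1215 $


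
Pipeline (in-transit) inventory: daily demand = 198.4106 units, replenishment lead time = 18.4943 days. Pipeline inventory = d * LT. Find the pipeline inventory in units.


Pipeline = 198.4106 * 18.4943 = 3669.4652

3669.4652 units


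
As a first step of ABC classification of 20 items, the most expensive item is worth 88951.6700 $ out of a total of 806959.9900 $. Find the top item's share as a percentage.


Top item = 88951.6700
Total = 806959.9900
Percentage = 88951.6700 / 806959.9900 * 100 = 11.0231

11.0231%


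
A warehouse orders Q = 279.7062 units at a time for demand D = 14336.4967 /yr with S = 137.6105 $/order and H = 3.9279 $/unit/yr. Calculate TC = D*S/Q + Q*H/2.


Ordering cost = D*S/Q = 7053.3026
Holding cost = Q*H/2 = 549.3290
TC = 7053.3026 + 549.3290 = 7602.6316

7602.6316 $/yr


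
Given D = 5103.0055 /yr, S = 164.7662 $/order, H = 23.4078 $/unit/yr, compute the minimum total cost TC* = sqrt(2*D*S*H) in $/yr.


2*D*S*H = 39362688.7254
TC* = sqrt(39362688.7254) = 6273.9691

6273.9691 $/yr


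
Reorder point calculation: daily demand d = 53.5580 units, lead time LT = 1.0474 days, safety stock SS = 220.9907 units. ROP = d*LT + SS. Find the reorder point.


d*LT = 53.5580 * 1.0474 = 56.0966
ROP = 56.0966 + 220.9907 = 277.0873

277.0873 units


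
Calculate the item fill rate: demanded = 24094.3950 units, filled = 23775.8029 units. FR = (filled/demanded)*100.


FR = 23775.8029 / 24094.3950 * 100 = 98.6777

98.6777%


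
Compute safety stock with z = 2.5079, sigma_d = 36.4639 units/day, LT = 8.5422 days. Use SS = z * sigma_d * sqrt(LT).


sqrt(LT) = sqrt(8.5422) = 2.9227
SS = 2.5079 * 36.4639 * 2.9227 = 267.2749

267.2749 units


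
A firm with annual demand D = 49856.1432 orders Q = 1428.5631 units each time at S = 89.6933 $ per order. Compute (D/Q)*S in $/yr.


Number of orders = D/Q = 34.8995
Cost = 34.8995 * 89.6933 = 3130.2517

3130.2517 $/yr


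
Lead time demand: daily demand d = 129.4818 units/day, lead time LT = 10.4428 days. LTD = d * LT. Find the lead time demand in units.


LTD = 129.4818 * 10.4428 = 1352.1525

1352.1525 units


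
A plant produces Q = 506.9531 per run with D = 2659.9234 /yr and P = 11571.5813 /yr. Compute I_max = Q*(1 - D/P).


D/P = 0.2299
1 - D/P = 0.7701
I_max = 506.9531 * 0.7701 = 390.4214

390.4214 units


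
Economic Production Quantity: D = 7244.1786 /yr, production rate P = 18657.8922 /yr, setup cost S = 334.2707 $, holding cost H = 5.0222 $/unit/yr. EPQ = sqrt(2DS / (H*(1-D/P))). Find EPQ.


1 - D/P = 1 - 0.3883 = 0.6117
H*(1-D/P) = 3.0723
2DS = 4843033.3031
EPQ = sqrt(1576373.2644) = 1255.5370

1255.5370 units


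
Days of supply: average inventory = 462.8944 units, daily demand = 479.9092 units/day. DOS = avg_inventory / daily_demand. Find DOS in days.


DOS = 462.8944 / 479.9092 = 0.9645

0.9645 days


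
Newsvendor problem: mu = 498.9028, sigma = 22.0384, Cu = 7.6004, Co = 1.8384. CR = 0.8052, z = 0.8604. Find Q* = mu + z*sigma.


CR = Cu/(Cu+Co) = 7.6004/(7.6004+1.8384) = 0.8052
z = 0.8604
Q* = 498.9028 + 0.8604 * 22.0384 = 517.8646

517.8646 units


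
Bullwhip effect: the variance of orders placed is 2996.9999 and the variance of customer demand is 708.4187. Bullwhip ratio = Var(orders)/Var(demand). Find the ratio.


BW = 2996.9999 / 708.4187 = 4.2305

4.2305


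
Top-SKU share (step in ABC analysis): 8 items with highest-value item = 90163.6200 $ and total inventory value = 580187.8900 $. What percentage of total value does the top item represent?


Top item = 90163.6200
Total = 580187.8900
Percentage = 90163.6200 / 580187.8900 * 100 = 15.5404

15.5404%


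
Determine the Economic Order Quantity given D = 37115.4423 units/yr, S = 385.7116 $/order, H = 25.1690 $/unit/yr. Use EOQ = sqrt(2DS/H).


2*D*S = 2 * 37115.4423 * 385.7116 = 28631713.2685
2*D*S/H = 1137578.5001
EOQ = sqrt(1137578.5001) = 1066.5733

1066.5733 units


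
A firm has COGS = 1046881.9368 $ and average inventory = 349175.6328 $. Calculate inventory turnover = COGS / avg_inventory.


Turnover = 1046881.9368 / 349175.6328 = 2.9982

2.9982


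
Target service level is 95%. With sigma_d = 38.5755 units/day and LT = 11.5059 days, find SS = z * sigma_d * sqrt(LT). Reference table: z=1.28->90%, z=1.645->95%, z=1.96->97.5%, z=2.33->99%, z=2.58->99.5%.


From the table, SL = 95% corresponds to z = 1.645
sqrt(LT) = sqrt(11.5059) = 3.3920
SS = 1.645 * 38.5755 * 3.3920 = 215.2473

215.2473 units


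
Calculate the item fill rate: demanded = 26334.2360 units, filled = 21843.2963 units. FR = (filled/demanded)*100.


FR = 21843.2963 / 26334.2360 * 100 = 82.9464

82.9464%


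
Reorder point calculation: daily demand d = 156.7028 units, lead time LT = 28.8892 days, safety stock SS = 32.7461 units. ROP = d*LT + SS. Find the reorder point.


d*LT = 156.7028 * 28.8892 = 4527.0185
ROP = 4527.0185 + 32.7461 = 4559.7646

4559.7646 units


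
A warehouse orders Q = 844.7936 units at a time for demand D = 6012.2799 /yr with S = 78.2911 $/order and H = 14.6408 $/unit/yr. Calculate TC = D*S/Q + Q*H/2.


Ordering cost = D*S/Q = 557.1870
Holding cost = Q*H/2 = 6184.2271
TC = 557.1870 + 6184.2271 = 6741.4141

6741.4141 $/yr


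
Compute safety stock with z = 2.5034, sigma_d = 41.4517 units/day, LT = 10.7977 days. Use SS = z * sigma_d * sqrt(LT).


sqrt(LT) = sqrt(10.7977) = 3.2860
SS = 2.5034 * 41.4517 * 3.2860 = 340.9873

340.9873 units


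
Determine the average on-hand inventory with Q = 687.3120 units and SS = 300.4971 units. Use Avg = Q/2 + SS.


Q/2 = 343.6560
Avg = 343.6560 + 300.4971 = 644.1531

644.1531 units


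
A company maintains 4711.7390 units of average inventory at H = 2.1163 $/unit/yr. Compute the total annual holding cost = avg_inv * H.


Cost = 4711.7390 * 2.1163 = 9971.4532

9971.4532 $/yr


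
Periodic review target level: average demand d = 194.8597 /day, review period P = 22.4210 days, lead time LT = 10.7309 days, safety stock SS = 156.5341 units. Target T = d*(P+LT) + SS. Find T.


P + LT = 33.1519
d*(P+LT) = 194.8597 * 33.1519 = 6459.9693
T = 6459.9693 + 156.5341 = 6616.5034

6616.5034 units


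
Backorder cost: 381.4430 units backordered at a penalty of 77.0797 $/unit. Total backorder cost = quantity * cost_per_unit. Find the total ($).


Total = 381.4430 * 77.0797 = 29401.5120

29401.5120 $


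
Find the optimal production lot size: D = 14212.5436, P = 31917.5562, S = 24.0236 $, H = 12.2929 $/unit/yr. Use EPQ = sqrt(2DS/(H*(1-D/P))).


1 - D/P = 1 - 0.4453 = 0.5547
H*(1-D/P) = 6.8190
2DS = 682872.9249
EPQ = sqrt(100142.6170) = 316.4532

316.4532 units


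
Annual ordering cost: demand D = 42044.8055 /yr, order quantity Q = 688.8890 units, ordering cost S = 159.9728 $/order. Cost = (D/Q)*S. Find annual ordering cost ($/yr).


Number of orders = D/Q = 61.0328
Cost = 61.0328 * 159.9728 = 9763.5835

9763.5835 $/yr


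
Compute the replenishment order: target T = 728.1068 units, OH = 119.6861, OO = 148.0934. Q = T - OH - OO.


Inventory position = OH + OO = 119.6861 + 148.0934 = 267.7795
Q = 728.1068 - 267.7795 = 460.3273

460.3273 units


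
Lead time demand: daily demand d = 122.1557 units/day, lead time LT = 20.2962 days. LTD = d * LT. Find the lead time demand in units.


LTD = 122.1557 * 20.2962 = 2479.2965

2479.2965 units


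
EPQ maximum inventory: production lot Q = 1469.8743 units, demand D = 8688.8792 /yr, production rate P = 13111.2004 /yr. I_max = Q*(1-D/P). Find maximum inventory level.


D/P = 0.6627
1 - D/P = 0.3373
I_max = 1469.8743 * 0.3373 = 495.7789

495.7789 units


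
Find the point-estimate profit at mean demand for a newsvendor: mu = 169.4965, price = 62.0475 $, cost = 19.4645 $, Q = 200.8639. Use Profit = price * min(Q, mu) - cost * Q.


Sales at mu = min(200.8639, 169.4965) = 169.4965
Revenue = 62.0475 * 169.4965 = 10516.8341
Total cost = 19.4645 * 200.8639 = 3909.7154
Profit = 10516.8341 - 3909.7154 = 6607.1187

6607.1187 $


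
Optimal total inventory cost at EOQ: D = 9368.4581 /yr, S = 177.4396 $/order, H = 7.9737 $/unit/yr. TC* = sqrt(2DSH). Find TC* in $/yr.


2*D*S*H = 26509928.4810
TC* = sqrt(26509928.4810) = 5148.7793

5148.7793 $/yr


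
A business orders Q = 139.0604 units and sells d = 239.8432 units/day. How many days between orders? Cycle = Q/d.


Cycle = 139.0604 / 239.8432 = 0.5798

0.5798 days


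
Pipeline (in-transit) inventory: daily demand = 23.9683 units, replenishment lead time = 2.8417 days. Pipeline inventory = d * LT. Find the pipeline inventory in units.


Pipeline = 23.9683 * 2.8417 = 68.1107

68.1107 units


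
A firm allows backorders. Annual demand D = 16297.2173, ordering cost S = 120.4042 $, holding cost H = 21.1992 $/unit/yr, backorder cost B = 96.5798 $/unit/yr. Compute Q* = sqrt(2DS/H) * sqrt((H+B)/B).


sqrt(2DS/H) = 430.2618
sqrt((H+B)/B) = 1.1043
Q* = 430.2618 * 1.1043 = 475.1422

475.1422 units


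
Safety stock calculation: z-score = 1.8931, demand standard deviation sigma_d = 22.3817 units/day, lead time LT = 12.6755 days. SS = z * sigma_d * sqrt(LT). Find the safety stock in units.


sqrt(LT) = sqrt(12.6755) = 3.5603
SS = 1.8931 * 22.3817 * 3.5603 = 150.8513

150.8513 units


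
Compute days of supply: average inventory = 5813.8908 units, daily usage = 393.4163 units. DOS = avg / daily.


DOS = 5813.8908 / 393.4163 = 14.7780

14.7780 days


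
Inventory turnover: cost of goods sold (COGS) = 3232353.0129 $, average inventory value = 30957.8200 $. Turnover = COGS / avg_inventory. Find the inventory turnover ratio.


Turnover = 3232353.0129 / 30957.8200 = 104.4115

104.4115


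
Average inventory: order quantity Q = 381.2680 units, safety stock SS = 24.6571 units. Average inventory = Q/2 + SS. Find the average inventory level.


Q/2 = 190.6340
Avg = 190.6340 + 24.6571 = 215.2911

215.2911 units


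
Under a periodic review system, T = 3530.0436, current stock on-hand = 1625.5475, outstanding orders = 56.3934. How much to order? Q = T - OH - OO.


Inventory position = OH + OO = 1625.5475 + 56.3934 = 1681.9409
Q = 3530.0436 - 1681.9409 = 1848.1027

1848.1027 units


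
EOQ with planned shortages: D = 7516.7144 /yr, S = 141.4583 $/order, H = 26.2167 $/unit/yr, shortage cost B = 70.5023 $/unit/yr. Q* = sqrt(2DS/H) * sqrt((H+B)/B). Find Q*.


sqrt(2DS/H) = 284.8093
sqrt((H+B)/B) = 1.1713
Q* = 284.8093 * 1.1713 = 333.5865

333.5865 units


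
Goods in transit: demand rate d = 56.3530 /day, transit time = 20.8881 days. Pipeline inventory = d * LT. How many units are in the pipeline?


Pipeline = 56.3530 * 20.8881 = 1177.1071

1177.1071 units


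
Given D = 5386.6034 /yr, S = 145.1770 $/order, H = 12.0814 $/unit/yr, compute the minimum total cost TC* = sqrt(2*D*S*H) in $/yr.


2*D*S*H = 18895573.5013
TC* = sqrt(18895573.5013) = 4346.9039

4346.9039 $/yr


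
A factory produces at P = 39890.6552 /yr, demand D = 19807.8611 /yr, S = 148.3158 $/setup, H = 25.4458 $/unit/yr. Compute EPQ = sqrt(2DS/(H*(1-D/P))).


1 - D/P = 1 - 0.4966 = 0.5034
H*(1-D/P) = 12.8106
2DS = 5875637.5307
EPQ = sqrt(458654.7766) = 677.2406

677.2406 units


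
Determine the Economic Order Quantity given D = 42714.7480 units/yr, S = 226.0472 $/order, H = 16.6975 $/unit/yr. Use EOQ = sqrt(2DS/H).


2*D*S = 2 * 42714.7480 * 226.0472 = 19311098.3682
2*D*S/H = 1156526.3284
EOQ = sqrt(1156526.3284) = 1075.4191

1075.4191 units


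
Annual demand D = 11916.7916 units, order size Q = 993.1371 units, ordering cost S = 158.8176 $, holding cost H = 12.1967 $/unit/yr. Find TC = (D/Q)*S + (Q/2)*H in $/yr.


Ordering cost = D*S/Q = 1905.6747
Holding cost = Q*H/2 = 6056.4976
TC = 1905.6747 + 6056.4976 = 7962.1723

7962.1723 $/yr


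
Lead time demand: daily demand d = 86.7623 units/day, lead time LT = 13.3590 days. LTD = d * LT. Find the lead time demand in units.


LTD = 86.7623 * 13.3590 = 1159.0576

1159.0576 units


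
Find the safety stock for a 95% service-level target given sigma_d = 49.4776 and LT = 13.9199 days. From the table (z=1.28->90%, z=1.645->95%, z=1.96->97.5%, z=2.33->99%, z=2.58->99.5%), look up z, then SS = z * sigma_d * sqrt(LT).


From the table, SL = 95% corresponds to z = 1.645
sqrt(LT) = sqrt(13.9199) = 3.7309
SS = 1.645 * 49.4776 * 3.7309 = 303.6635

303.6635 units


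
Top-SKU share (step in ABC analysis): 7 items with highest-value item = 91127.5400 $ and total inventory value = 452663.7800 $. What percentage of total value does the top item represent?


Top item = 91127.5400
Total = 452663.7800
Percentage = 91127.5400 / 452663.7800 * 100 = 20.1314

20.1314%


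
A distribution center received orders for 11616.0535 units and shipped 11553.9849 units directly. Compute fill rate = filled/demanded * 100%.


FR = 11553.9849 / 11616.0535 * 100 = 99.4657

99.4657%


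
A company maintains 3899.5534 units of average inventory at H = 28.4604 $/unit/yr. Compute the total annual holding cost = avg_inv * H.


Cost = 3899.5534 * 28.4604 = 110982.8496

110982.8496 $/yr


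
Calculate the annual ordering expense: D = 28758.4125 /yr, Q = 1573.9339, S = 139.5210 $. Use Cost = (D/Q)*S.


Number of orders = D/Q = 18.2717
Cost = 18.2717 * 139.5210 = 2549.2827

2549.2827 $/yr


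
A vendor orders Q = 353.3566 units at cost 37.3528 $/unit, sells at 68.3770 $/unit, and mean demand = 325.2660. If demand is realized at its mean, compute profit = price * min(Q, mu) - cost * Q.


Sales at mu = min(353.3566, 325.2660) = 325.2660
Revenue = 68.3770 * 325.2660 = 22240.7133
Total cost = 37.3528 * 353.3566 = 13198.8584
Profit = 22240.7133 - 13198.8584 = 9041.8549

9041.8549 $


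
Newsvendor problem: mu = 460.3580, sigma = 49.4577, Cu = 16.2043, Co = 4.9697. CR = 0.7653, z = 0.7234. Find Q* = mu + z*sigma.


CR = Cu/(Cu+Co) = 16.2043/(16.2043+4.9697) = 0.7653
z = 0.7234
Q* = 460.3580 + 0.7234 * 49.4577 = 496.1357

496.1357 units


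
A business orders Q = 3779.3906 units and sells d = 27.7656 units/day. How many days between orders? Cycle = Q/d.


Cycle = 3779.3906 / 27.7656 = 136.1177

136.1177 days


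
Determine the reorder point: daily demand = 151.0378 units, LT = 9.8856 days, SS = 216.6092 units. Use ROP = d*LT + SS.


d*LT = 151.0378 * 9.8856 = 1493.0993
ROP = 1493.0993 + 216.6092 = 1709.7085

1709.7085 units


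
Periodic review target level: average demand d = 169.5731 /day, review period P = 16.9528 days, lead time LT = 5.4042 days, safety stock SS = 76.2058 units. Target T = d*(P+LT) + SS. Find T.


P + LT = 22.3570
d*(P+LT) = 169.5731 * 22.3570 = 3791.1458
T = 3791.1458 + 76.2058 = 3867.3516

3867.3516 units


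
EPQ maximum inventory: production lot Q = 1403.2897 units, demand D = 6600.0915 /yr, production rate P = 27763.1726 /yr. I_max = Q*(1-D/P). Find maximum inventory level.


D/P = 0.2377
1 - D/P = 0.7623
I_max = 1403.2897 * 0.7623 = 1069.6880

1069.6880 units


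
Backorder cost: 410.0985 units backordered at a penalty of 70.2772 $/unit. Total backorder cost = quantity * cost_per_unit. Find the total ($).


Total = 410.0985 * 70.2772 = 28820.5743

28820.5743 $


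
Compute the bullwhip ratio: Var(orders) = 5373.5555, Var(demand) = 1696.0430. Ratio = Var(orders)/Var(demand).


BW = 5373.5555 / 1696.0430 = 3.1683

3.1683


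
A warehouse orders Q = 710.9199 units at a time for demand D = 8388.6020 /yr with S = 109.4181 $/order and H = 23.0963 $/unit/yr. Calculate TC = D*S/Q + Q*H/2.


Ordering cost = D*S/Q = 1291.0947
Holding cost = Q*H/2 = 8209.8096
TC = 1291.0947 + 8209.8096 = 9500.9043

9500.9043 $/yr


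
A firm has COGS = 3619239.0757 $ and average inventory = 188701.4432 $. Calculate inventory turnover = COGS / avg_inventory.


Turnover = 3619239.0757 / 188701.4432 = 19.1797

19.1797


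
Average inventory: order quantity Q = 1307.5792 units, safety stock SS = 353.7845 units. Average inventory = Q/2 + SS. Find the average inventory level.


Q/2 = 653.7896
Avg = 653.7896 + 353.7845 = 1007.5741

1007.5741 units


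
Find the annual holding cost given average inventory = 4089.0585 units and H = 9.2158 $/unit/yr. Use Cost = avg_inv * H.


Cost = 4089.0585 * 9.2158 = 37683.9453

37683.9453 $/yr


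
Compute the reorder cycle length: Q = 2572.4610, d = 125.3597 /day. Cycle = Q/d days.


Cycle = 2572.4610 / 125.3597 = 20.5206

20.5206 days


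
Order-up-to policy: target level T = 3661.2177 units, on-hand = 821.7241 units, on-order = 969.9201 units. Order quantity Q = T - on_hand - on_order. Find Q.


Inventory position = OH + OO = 821.7241 + 969.9201 = 1791.6442
Q = 3661.2177 - 1791.6442 = 1869.5735

1869.5735 units


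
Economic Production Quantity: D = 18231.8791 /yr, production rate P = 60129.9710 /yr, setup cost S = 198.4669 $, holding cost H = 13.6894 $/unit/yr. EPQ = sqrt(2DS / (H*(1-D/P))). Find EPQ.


1 - D/P = 1 - 0.3032 = 0.6968
H*(1-D/P) = 9.5387
2DS = 7236849.0523
EPQ = sqrt(758685.6152) = 871.0256

871.0256 units


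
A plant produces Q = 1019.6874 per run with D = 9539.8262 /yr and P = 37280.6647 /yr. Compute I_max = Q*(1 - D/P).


D/P = 0.2559
1 - D/P = 0.7441
I_max = 1019.6874 * 0.7441 = 758.7575

758.7575 units


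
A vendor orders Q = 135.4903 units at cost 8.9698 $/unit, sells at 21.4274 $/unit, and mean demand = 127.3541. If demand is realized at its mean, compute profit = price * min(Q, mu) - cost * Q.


Sales at mu = min(135.4903, 127.3541) = 127.3541
Revenue = 21.4274 * 127.3541 = 2728.8672
Total cost = 8.9698 * 135.4903 = 1215.3209
Profit = 2728.8672 - 1215.3209 = 1513.5463

1513.5463 $


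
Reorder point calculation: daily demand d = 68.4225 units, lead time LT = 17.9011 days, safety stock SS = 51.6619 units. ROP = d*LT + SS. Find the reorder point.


d*LT = 68.4225 * 17.9011 = 1224.8380
ROP = 1224.8380 + 51.6619 = 1276.4999

1276.4999 units


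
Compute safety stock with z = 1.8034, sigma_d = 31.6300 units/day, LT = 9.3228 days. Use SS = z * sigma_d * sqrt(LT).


sqrt(LT) = sqrt(9.3228) = 3.0533
SS = 1.8034 * 31.6300 * 3.0533 = 174.1664

174.1664 units


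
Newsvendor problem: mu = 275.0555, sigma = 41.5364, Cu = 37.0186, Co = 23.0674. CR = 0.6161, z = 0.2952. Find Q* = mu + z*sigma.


CR = Cu/(Cu+Co) = 37.0186/(37.0186+23.0674) = 0.6161
z = 0.2952
Q* = 275.0555 + 0.2952 * 41.5364 = 287.3170

287.3170 units


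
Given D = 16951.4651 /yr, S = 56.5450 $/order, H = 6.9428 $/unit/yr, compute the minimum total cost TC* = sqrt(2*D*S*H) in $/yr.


2*D*S*H = 13309633.5612
TC* = sqrt(13309633.5612) = 3648.2370

3648.2370 $/yr


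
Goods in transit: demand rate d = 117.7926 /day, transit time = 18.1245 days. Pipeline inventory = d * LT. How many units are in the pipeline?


Pipeline = 117.7926 * 18.1245 = 2134.9320

2134.9320 units


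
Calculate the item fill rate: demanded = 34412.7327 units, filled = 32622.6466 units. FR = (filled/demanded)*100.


FR = 32622.6466 / 34412.7327 * 100 = 94.7982

94.7982%


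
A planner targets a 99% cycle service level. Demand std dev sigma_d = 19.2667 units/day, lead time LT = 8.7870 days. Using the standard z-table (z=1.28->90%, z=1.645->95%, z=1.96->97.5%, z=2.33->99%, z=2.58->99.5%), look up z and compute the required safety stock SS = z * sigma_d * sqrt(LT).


From the table, SL = 99% corresponds to z = 2.33
sqrt(LT) = sqrt(8.7870) = 2.9643
SS = 2.33 * 19.2667 * 2.9643 = 133.0710

133.0710 units


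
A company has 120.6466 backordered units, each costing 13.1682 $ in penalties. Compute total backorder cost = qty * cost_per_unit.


Total = 120.6466 * 13.1682 = 1588.6986

1588.6986 $


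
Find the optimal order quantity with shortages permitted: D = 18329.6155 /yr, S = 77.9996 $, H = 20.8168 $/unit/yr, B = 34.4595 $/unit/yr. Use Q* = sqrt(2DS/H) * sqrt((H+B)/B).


sqrt(2DS/H) = 370.6217
sqrt((H+B)/B) = 1.2665
Q* = 370.6217 * 1.2665 = 469.4030

469.4030 units


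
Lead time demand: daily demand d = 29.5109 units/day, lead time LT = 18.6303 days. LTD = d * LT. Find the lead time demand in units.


LTD = 29.5109 * 18.6303 = 549.7969

549.7969 units


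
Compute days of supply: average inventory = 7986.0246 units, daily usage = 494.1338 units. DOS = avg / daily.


DOS = 7986.0246 / 494.1338 = 16.1617

16.1617 days


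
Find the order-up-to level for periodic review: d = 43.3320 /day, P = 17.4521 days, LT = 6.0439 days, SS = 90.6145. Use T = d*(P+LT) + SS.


P + LT = 23.4960
d*(P+LT) = 43.3320 * 23.4960 = 1018.1287
T = 1018.1287 + 90.6145 = 1108.7432

1108.7432 units


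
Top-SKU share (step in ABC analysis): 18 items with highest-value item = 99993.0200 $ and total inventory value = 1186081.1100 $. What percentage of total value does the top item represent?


Top item = 99993.0200
Total = 1186081.1100
Percentage = 99993.0200 / 1186081.1100 * 100 = 8.4305

8.4305%


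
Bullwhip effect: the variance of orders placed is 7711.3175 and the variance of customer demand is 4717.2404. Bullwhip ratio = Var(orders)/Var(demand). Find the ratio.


BW = 7711.3175 / 4717.2404 = 1.6347

1.6347


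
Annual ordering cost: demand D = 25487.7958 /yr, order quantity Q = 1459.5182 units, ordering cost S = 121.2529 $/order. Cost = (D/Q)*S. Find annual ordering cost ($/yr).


Number of orders = D/Q = 17.4632
Cost = 17.4632 * 121.2529 = 2117.4585

2117.4585 $/yr


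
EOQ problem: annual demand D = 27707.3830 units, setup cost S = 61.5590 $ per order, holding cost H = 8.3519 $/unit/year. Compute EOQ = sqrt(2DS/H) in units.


2*D*S = 2 * 27707.3830 * 61.5590 = 3411277.5802
2*D*S/H = 408443.2980
EOQ = sqrt(408443.2980) = 639.0957

639.0957 units


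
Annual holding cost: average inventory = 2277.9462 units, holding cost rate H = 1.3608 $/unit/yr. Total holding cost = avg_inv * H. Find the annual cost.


Cost = 2277.9462 * 1.3608 = 3099.8292

3099.8292 $/yr


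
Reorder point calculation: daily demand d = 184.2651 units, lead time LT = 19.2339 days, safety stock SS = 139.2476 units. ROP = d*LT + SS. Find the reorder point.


d*LT = 184.2651 * 19.2339 = 3544.1365
ROP = 3544.1365 + 139.2476 = 3683.3841

3683.3841 units


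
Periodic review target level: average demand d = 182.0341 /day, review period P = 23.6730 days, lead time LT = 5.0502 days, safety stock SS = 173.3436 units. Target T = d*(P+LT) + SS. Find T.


P + LT = 28.7232
d*(P+LT) = 182.0341 * 28.7232 = 5228.6019
T = 5228.6019 + 173.3436 = 5401.9455

5401.9455 units


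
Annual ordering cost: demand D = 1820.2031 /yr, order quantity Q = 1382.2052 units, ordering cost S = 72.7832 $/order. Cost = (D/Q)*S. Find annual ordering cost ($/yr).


Number of orders = D/Q = 1.3169
Cost = 1.3169 * 72.7832 = 95.8470

95.8470 $/yr


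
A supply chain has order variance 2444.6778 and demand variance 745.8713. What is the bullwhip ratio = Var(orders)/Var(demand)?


BW = 2444.6778 / 745.8713 = 3.2776

3.2776


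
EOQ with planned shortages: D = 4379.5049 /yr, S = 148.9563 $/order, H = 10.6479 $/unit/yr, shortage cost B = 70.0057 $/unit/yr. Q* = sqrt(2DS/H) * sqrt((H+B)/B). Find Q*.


sqrt(2DS/H) = 350.0459
sqrt((H+B)/B) = 1.0734
Q* = 350.0459 * 1.0734 = 375.7250

375.7250 units


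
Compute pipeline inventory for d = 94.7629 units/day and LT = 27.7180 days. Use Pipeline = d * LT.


Pipeline = 94.7629 * 27.7180 = 2626.6381

2626.6381 units


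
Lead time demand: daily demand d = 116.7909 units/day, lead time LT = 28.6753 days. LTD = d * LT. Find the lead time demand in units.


LTD = 116.7909 * 28.6753 = 3349.0141

3349.0141 units


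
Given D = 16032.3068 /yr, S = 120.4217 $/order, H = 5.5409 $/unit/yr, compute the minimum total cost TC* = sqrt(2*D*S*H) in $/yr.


2*D*S*H = 21394940.1965
TC* = sqrt(21394940.1965) = 4625.4665

4625.4665 $/yr


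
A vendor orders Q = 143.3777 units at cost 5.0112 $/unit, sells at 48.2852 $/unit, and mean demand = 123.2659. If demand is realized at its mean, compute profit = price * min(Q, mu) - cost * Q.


Sales at mu = min(143.3777, 123.2659) = 123.2659
Revenue = 48.2852 * 123.2659 = 5951.9186
Total cost = 5.0112 * 143.3777 = 718.4943
Profit = 5951.9186 - 718.4943 = 5233.4243

5233.4243 $


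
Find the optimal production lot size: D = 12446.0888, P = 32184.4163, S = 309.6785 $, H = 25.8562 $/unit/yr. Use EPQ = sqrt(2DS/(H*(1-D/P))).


1 - D/P = 1 - 0.3867 = 0.6133
H*(1-D/P) = 15.8573
2DS = 7708572.2209
EPQ = sqrt(486121.1692) = 697.2239

697.2239 units


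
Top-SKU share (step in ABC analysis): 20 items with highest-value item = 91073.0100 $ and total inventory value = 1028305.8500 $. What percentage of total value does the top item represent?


Top item = 91073.0100
Total = 1028305.8500
Percentage = 91073.0100 / 1028305.8500 * 100 = 8.8566

8.8566%


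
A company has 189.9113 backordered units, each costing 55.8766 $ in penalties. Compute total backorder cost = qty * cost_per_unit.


Total = 189.9113 * 55.8766 = 10611.5977

10611.5977 $


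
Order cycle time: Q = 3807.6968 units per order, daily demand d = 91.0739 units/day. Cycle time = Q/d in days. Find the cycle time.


Cycle = 3807.6968 / 91.0739 = 41.8089

41.8089 days


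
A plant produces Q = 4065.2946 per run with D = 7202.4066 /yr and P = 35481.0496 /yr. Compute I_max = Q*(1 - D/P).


D/P = 0.2030
1 - D/P = 0.7970
I_max = 4065.2946 * 0.7970 = 3240.0680

3240.0680 units


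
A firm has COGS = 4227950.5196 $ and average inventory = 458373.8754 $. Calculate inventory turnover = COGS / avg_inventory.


Turnover = 4227950.5196 / 458373.8754 = 9.2238

9.2238


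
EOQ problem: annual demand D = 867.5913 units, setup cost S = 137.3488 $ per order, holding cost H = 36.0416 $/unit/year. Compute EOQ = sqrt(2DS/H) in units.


2*D*S = 2 * 867.5913 * 137.3488 = 238325.2479
2*D*S/H = 6612.5047
EOQ = sqrt(6612.5047) = 81.3173

81.3173 units


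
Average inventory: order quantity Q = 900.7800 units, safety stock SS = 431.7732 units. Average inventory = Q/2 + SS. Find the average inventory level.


Q/2 = 450.3900
Avg = 450.3900 + 431.7732 = 882.1632

882.1632 units


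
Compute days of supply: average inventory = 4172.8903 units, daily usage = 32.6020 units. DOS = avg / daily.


DOS = 4172.8903 / 32.6020 = 127.9949

127.9949 days
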